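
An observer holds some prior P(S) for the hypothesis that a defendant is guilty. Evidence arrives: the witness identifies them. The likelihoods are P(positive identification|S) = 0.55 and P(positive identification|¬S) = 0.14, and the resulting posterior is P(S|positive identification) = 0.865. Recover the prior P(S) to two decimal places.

In odds form, posterior odds = prior odds × likelihood ratio, so prior odds = posterior odds ÷ LR.
Posterior odds = 0.865/(1−0.865) = 6.4074. LR = 0.55/0.14 = 3.9286.
Prior odds = 6.4074/3.9286 = 1.6310, so P(S) = 1.6310/(1+1.6310) ≈ 0.62.

P(S) = 0.62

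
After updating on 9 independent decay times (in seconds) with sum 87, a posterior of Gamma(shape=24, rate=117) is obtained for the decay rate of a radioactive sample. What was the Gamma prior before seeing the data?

Gamma–exponential conjugacy: posterior shape = α + n, posterior rate = β + Σtᵢ.
So α = 24 − 9 = 15 and β = 117 − 87 = 30.

Gamma(shape=15, rate=30)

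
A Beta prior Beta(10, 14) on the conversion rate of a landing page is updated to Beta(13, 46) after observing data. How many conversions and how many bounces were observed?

Under Beta–binomial conjugacy the posterior parameters are (α+s, β+f).
Match parameters: s=13−10=3, f=46−14=32.

3 conversions and 32 bounces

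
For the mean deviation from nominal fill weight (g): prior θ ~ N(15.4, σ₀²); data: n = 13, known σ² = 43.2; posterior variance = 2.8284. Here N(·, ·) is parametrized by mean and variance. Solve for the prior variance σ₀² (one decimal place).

σ₀² = 19.0

For the Normal–Normal model with known σ², precisions add: τ_n = τ₀ + n/σ².
So 1/σ₀² = 1/2.8284 − 13/43.2 = 0.353557 − 0.300926 = 0.052631.
Hence σ₀² = 1/0.052631 ≈ 19.0.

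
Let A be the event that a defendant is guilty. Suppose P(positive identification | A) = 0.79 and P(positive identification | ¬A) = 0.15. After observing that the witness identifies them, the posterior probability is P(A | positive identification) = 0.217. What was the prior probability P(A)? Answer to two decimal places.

Bayes' rule in odds form gives O(A|E) = O(A)·[P(E|A)/P(E|¬A)], hence O(A) = O(A|E)/LR.
Posterior odds = 0.217/(1−0.217) = 0.2771. LR = 0.79/0.15 = 5.2667.
Prior odds = 0.2771/5.2667 = 0.0526, so P(A) = 0.0526/(1+0.0526) ≈ 0.05.

P(A) = 0.05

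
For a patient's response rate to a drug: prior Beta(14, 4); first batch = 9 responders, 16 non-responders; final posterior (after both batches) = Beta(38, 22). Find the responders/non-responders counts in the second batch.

15 responders and 2 non-responders

Sequential conjugate updates are equivalent to a single update on the pooled data, so total successes = posterior α − prior α and total failures = posterior β − prior β.
Total across both batches: 38−14=24 responders, 22−4=18 non-responders.
Subtract the first batch: 24−9=15 responders and 18−16=2 non-responders.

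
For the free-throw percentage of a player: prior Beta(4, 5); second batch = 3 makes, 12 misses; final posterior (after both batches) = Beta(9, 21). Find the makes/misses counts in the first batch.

Sequential conjugate updates are equivalent to a single update on the pooled data, so total successes = posterior α − prior α and total failures = posterior β − prior β.
Total across both batches: 9−4=5 makes, 21−5=16 misses.
Subtract the second batch: 5−3=2 makes and 16−12=4 misses.

2 makes and 4 misses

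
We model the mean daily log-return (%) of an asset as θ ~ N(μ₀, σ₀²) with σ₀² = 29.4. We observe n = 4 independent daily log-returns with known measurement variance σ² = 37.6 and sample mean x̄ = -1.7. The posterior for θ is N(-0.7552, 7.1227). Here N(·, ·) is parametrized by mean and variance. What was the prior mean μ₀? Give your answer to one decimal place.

With known observation variance, the Normal–Normal posterior has precision τ_n = τ₀ + n/σ² and mean μ_n = (τ₀μ₀ + (n/σ²)x̄)/τ_n.
Here τ₀ = 1/29.4 = 0.034014 and τ_data = 4/37.6 = 0.106383, so τ_n = 0.140397.
Rearranging for μ₀: μ₀ = (μ_n·τ_n − τ_data·x̄)/τ₀ = (-0.7552·0.140397 − 0.106383·-1.7) / 0.034014 = 0.074823/0.034014 ≈ 2.2.

μ₀ = 2.2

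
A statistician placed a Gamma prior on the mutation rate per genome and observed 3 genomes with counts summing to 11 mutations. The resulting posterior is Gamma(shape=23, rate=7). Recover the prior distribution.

Gamma–Poisson conjugacy: posterior shape = α + Σxᵢ, posterior rate = β + n.
So α = 23 − 11 = 12 and β = 7 − 3 = 4.

Gamma(shape=12, rate=4)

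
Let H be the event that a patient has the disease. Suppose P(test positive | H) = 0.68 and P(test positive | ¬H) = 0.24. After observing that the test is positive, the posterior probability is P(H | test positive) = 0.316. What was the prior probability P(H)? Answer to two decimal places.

P(H) = 0.14

In odds form, posterior odds = prior odds × likelihood ratio, so prior odds = posterior odds ÷ LR.
Posterior odds = 0.316/(1−0.316) = 0.4620. LR = 0.68/0.24 = 2.8333.
Prior odds = 0.4620/2.8333 = 0.1631, so P(H) = 0.1631/(1+0.1631) ≈ 0.14.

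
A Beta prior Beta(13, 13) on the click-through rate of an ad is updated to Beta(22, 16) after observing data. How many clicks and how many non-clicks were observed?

9 clicks and 3 non-clicks

Beta is conjugate to the binomial likelihood: posterior = Beta(α+s, β+f).
So s = 22 − 13 = 9 and f = 16 − 13 = 3.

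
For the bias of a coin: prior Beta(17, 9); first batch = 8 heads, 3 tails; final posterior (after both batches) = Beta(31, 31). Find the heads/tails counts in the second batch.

Because Beta–binomial updating is additive in the counts, the combined data contributed (α_post−α_prior, β_post−β_prior) successes and failures.
Total across both batches: 31−17=14 heads, 31−9=22 tails.
Subtract the first batch: 14−8=6 heads and 22−3=19 tails.

6 heads and 19 tails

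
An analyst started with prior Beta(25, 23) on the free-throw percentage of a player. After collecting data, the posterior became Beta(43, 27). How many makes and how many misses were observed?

Beta is conjugate to the binomial likelihood: posterior = Beta(a+s, b+f).
So s = 43 − 25 = 18 and f = 27 − 23 = 4.

18 makes and 4 misses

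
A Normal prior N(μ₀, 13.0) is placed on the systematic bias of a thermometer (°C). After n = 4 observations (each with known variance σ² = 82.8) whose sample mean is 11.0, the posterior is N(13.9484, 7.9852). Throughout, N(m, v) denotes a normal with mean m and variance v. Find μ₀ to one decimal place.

With known observation variance, the Normal–Normal posterior has precision τ_n = τ₀ + n/σ² and mean μ_n = (τ₀μ₀ + (n/σ²)x̄)/τ_n.
Here τ₀ = 1/13.0 = 0.076923 and τ_data = 4/82.8 = 0.048309, so τ_n = 0.125232.
Rearranging for μ₀: μ₀ = (μ_n·τ_n − τ_data·x̄)/τ₀ = (13.9484·0.125232 − 0.048309·11.0) / 0.076923 = 1.215387/0.076923 ≈ 15.8.

μ₀ = 15.8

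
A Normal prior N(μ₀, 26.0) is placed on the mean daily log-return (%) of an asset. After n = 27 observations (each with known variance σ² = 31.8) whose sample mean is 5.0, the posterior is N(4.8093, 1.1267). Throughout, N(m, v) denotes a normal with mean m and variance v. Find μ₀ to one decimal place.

With known observation variance, the Normal–Normal posterior has precision τ_n = τ₀ + n/σ² and mean μ_n = (τ₀μ₀ + (n/σ²)x̄)/τ_n.
Here τ₀ = 1/26.0 = 0.038462 and τ_data = 27/31.8 = 0.849057, so τ_n = 0.887519.
Rearranging for μ₀: μ₀ = (μ_n·τ_n − τ_data·x̄)/τ₀ = (4.8093·0.887519 − 0.849057·5.0) / 0.038462 = 0.023060/0.038462 ≈ 0.6.

μ₀ = 0.6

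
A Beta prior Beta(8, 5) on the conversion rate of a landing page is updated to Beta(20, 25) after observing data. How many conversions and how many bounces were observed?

12 conversions and 20 bounces

Under Beta–binomial conjugacy the posterior parameters are (a+s, b+f).
So s = 20 − 8 = 12 and f = 25 − 5 = 20.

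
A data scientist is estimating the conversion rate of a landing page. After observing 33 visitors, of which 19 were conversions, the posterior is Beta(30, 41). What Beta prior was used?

Beta(11, 27)

Under Beta–binomial conjugacy the posterior parameters are (α+s, β+f).
Subtract the data counts: 30−19=11, 41−14=27.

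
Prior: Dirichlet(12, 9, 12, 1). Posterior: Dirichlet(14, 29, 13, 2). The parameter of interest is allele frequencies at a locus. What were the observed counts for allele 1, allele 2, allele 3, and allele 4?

For a Dirichlet(α) prior with multinomial counts c, the posterior is Dirichlet(α + c) componentwise.
Counts are posterior − prior componentwise: 14−12=2, 29−9=20, 13−12=1, 2−1=1.

counts (2, 20, 1, 1)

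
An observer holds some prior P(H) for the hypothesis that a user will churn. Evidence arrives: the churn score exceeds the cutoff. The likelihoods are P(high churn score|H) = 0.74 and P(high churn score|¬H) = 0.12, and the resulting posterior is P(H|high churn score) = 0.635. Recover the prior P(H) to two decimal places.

Bayes' rule in odds form gives O(H|E) = O(H)·[P(E|H)/P(E|¬H)], hence O(H) = O(H|E)/LR.
Posterior odds = 0.635/(1−0.635) = 1.7397. LR = 0.74/0.12 = 6.1667.
Prior odds = 1.7397/6.1667 = 0.2821, so P(H) = 0.2821/(1+0.2821) ≈ 0.22.

P(H) = 0.22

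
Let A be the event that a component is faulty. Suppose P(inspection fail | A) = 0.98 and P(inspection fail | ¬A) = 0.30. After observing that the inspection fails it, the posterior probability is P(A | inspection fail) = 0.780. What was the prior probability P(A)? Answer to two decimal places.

Bayes' rule in odds form gives O(A|E) = O(A)·[P(E|A)/P(E|¬A)], hence O(A) = O(A|E)/LR.
Posterior odds = 0.780/(1−0.780) = 3.5455. LR = 0.98/0.30 = 3.2667.
Prior odds = 3.5455/3.2667 = 1.0853, so P(A) = 1.0853/(1+1.0853) ≈ 0.52.

P(A) = 0.52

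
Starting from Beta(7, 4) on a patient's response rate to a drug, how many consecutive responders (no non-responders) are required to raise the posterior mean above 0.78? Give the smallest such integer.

k = 8

After k responders and 0 non-responders the posterior is Beta(7+k, 4), with mean (7+k)/(7+4+k).
Set (7+k)/(11+k) > 0.78 and solve: k > (0.78·11 − 7)/(1 − 0.78) = 7.182.
The smallest integer exceeding 7.182 is 8, and checking k=8: (15)/(19) = 0.7895 > 0.78.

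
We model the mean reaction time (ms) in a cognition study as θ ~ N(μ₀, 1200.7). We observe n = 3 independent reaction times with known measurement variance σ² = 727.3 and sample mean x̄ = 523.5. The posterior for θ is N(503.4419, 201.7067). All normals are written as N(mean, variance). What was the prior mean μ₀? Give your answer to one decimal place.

μ₀ = 404.1

The posterior mean is a precision-weighted average: μ_n = (τ₀μ₀ + τ_data·x̄)/(τ₀+τ_data), with τ₀=1/σ₀² and τ_data=n/σ².
Here τ₀ = 1/1200.7 = 0.000833 and τ_data = 3/727.3 = 0.004125, so τ_n = 0.004958.
Rearranging for μ₀: μ₀ = (μ_n·τ_n − τ_data·x̄)/τ₀ = (503.4419·0.004958 − 0.004125·523.5) / 0.000833 = 0.336627/0.000833 ≈ 404.1.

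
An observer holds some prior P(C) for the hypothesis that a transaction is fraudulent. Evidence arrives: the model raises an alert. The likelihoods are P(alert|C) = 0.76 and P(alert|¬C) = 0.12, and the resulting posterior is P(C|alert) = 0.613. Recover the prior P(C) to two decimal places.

P(C) = 0.20

Bayes' rule in odds form gives O(C|E) = O(C)·[P(E|C)/P(E|¬C)], hence O(C) = O(C|E)/LR.
Posterior odds = 0.613/(1−0.613) = 1.5840. LR = 0.76/0.12 = 6.3333.
Prior odds = 1.5840/6.3333 = 0.2501, so P(C) = 0.2501/(1+0.2501) ≈ 0.20.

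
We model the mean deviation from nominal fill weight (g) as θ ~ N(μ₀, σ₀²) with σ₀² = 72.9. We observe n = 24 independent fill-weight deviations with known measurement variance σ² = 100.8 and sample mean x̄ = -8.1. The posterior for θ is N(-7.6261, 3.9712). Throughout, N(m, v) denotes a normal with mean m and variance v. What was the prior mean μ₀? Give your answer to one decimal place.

The posterior mean is a precision-weighted average: μ_n = (τ₀μ₀ + τ_data·x̄)/(τ₀+τ_data), with τ₀=1/σ₀² and τ_data=n/σ².
Here τ₀ = 1/72.9 = 0.013717 and τ_data = 24/100.8 = 0.238095, so τ_n = 0.251812.
Rearranging for μ₀: μ₀ = (μ_n·τ_n − τ_data·x̄)/τ₀ = (-7.6261·0.251812 − 0.238095·-8.1) / 0.013717 = 0.008226/0.013717 ≈ 0.6.

μ₀ = 0.6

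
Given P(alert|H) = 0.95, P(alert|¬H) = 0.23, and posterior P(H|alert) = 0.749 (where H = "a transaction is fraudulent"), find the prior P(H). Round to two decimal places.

In odds form, posterior odds = prior odds × likelihood ratio, so prior odds = posterior odds ÷ LR.
Posterior odds = 0.749/(1−0.749) = 2.9841. LR = 0.95/0.23 = 4.1304.
Prior odds = 2.9841/4.1304 = 0.7225, so P(H) = 0.7225/(1+0.7225) ≈ 0.42.

P(H) = 0.42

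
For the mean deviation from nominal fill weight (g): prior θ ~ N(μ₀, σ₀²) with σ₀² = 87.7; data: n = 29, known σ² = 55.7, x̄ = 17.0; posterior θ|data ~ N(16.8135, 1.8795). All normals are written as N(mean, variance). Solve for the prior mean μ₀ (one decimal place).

μ₀ = 8.3

The posterior mean is a precision-weighted average: μ_n = (τ₀μ₀ + τ_data·x̄)/(τ₀+τ_data), with τ₀=1/σ₀² and τ_data=n/σ².
Here τ₀ = 1/87.7 = 0.011403 and τ_data = 29/55.7 = 0.520646, so τ_n = 0.532049.
Rearranging for μ₀: μ₀ = (μ_n·τ_n − τ_data·x̄)/τ₀ = (16.8135·0.532049 − 0.520646·17.0) / 0.011403 = 0.094624/0.011403 ≈ 8.3.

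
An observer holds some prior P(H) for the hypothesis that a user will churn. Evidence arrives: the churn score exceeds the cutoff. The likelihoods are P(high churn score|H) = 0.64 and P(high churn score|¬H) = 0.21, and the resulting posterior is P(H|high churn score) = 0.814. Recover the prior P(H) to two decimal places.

Bayes' rule in odds form gives O(H|E) = O(H)·[P(E|H)/P(E|¬H)], hence O(H) = O(H|E)/LR.
Posterior odds = 0.814/(1−0.814) = 4.3763. LR = 0.64/0.21 = 3.0476.
Prior odds = 4.3763/3.0476 = 1.4360, so P(H) = 1.4360/(1+1.4360) ≈ 0.59.

P(H) = 0.59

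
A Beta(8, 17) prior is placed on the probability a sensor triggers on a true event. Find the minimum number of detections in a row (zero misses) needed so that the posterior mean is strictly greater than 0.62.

After k detections and 0 misses the posterior is Beta(8+k, 17), with mean (8+k)/(8+17+k).
Set (8+k)/(25+k) > 0.62 and solve: k > (0.62·25 − 8)/(1 − 0.62) = 19.737.
The smallest integer exceeding 19.737 is 20.

k = 20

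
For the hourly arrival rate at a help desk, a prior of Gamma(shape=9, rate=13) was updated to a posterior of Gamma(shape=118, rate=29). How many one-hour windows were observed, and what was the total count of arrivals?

Gamma–Poisson conjugacy: posterior shape = α + Σxᵢ, posterior rate = β + n.
Matching: Σxᵢ = 118 − 9 = 109 and n = 29 − 13 = 16.

n = 16 one-hour windows with total 109 arrivals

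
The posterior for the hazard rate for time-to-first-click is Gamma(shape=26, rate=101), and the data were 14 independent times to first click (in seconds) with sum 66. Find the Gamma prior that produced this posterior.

Gamma(shape=12, rate=35)

Gamma–exponential conjugacy: posterior shape = α + n, posterior rate = β + Σtᵢ.
So α = 26 − 14 = 12 and β = 101 − 66 = 35.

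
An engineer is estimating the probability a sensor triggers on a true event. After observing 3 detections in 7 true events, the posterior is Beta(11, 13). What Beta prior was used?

Under Beta–binomial conjugacy the posterior parameters are (α+s, β+f).
Subtract the data counts: 11−3=8, 13−4=9.

Beta(8, 9)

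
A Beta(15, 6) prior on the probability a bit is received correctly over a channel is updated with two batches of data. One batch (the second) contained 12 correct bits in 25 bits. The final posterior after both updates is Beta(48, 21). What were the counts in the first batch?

21 correct bits and 2 errors

Sequential conjugate updates are equivalent to a single update on the pooled data, so total successes = posterior α − prior α and total failures = posterior β − prior β.
Total across both batches: 48−15=33 correct bits, 21−6=15 errors.
Subtract the second batch: 33−12=21 correct bits and 15−13=2 errors.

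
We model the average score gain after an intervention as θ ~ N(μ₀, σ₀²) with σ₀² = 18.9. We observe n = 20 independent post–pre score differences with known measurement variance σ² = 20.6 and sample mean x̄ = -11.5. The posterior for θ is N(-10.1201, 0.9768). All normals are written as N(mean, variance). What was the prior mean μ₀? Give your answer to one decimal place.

μ₀ = 15.2

With known observation variance, the Normal–Normal posterior has precision τ_n = τ₀ + n/σ² and mean μ_n = (τ₀μ₀ + (n/σ²)x̄)/τ_n.
Here τ₀ = 1/18.9 = 0.052910 and τ_data = 20/20.6 = 0.970874, so τ_n = 1.023784.
Rearranging for μ₀: μ₀ = (μ_n·τ_n − τ_data·x̄)/τ₀ = (-10.1201·1.023784 − 0.970874·-11.5) / 0.052910 = 0.804255/0.052910 ≈ 15.2.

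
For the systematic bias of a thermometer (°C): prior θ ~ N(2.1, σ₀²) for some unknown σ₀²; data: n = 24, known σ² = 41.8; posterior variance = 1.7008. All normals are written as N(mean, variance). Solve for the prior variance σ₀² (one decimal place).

Posterior precision equals prior precision plus data precision: 1/σ_n² = 1/σ₀² + n/σ².
So 1/σ₀² = 1/1.7008 − 24/41.8 = 0.587959 − 0.574163 = 0.013796.
Hence σ₀² = 1/0.013796 ≈ 72.5.

σ₀² = 72.5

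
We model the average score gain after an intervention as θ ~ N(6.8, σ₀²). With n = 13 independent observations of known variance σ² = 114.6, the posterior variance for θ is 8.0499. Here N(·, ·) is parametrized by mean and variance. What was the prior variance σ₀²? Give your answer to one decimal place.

σ₀² = 92.7

Posterior precision equals prior precision plus data precision: 1/σ_n² = 1/σ₀² + n/σ².
So 1/σ₀² = 1/8.0499 − 13/114.6 = 0.124225 − 0.113438 = 0.010787.
Hence σ₀² = 1/0.010787 ≈ 92.7.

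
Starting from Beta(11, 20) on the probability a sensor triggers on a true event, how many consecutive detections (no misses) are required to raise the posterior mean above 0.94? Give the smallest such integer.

k = 303

After k detections and 0 misses the posterior is Beta(11+k, 20), with mean (11+k)/(11+20+k).
Set (11+k)/(31+k) > 0.94 and solve: k > (0.94·31 − 11)/(1 − 0.94) = 302.333.
The smallest integer exceeding 302.333 is 303, and checking k=303: (314)/(334) = 0.9401 > 0.94.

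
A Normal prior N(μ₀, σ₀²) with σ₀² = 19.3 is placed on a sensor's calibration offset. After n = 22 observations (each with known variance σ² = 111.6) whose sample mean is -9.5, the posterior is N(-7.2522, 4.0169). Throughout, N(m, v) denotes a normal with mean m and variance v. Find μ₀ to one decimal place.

With known observation variance, the Normal–Normal posterior has precision τ_n = τ₀ + n/σ² and mean μ_n = (τ₀μ₀ + (n/σ²)x̄)/τ_n.
Here τ₀ = 1/19.3 = 0.051813 and τ_data = 22/111.6 = 0.197133, so τ_n = 0.248946.
Rearranging for μ₀: μ₀ = (μ_n·τ_n − τ_data·x̄)/τ₀ = (-7.2522·0.248946 − 0.197133·-9.5) / 0.051813 = 0.067357/0.051813 ≈ 1.3.

μ₀ = 1.3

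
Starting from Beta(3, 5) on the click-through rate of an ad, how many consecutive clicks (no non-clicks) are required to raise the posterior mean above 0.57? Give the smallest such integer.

k = 4

After k clicks and 0 non-clicks the posterior is Beta(3+k, 5), with mean (3+k)/(3+5+k).
Set (3+k)/(8+k) > 0.57 and solve: k > (0.57·8 − 3)/(1 − 0.57) = 3.628.
The smallest integer exceeding 3.628 is 4, and checking k=4: (7)/(12) = 0.5833 > 0.57.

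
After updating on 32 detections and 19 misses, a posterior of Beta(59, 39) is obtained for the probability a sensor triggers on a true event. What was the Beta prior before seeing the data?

Under Beta–binomial conjugacy the posterior parameters are (α+s, β+f).
So α = 59 − 32 = 27 and β = 39 − 19 = 20.

Beta(27, 20)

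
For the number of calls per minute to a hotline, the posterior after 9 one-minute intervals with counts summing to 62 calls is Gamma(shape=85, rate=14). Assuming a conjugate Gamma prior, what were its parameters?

Gamma(shape=23, rate=5)

A Gamma(α, β) prior (rate parametrization) on a Poisson rate with n observations summing to S gives posterior Gamma(α+S, β+n).
So α = 85 − 62 = 23 and β = 14 − 9 = 5.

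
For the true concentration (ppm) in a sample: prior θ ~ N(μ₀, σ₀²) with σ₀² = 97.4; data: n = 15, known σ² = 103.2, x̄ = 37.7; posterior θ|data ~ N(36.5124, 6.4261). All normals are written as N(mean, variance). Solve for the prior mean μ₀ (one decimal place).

μ₀ = 19.7

The posterior mean is a precision-weighted average: μ_n = (τ₀μ₀ + τ_data·x̄)/(τ₀+τ_data), with τ₀=1/σ₀² and τ_data=n/σ².
Here τ₀ = 1/97.4 = 0.010267 and τ_data = 15/103.2 = 0.145349, so τ_n = 0.155616.
Rearranging for μ₀: μ₀ = (μ_n·τ_n − τ_data·x̄)/τ₀ = (36.5124·0.155616 − 0.145349·37.7) / 0.010267 = 0.202256/0.010267 ≈ 19.7.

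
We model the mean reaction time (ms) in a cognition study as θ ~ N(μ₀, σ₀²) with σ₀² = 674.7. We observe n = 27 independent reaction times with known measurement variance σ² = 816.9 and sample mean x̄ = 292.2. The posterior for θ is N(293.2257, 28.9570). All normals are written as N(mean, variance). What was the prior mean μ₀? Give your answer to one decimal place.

With known observation variance, the Normal–Normal posterior has precision τ_n = τ₀ + n/σ² and mean μ_n = (τ₀μ₀ + (n/σ²)x̄)/τ_n.
Here τ₀ = 1/674.7 = 0.001482 and τ_data = 27/816.9 = 0.033052, so τ_n = 0.034534.
Rearranging for μ₀: μ₀ = (μ_n·τ_n − τ_data·x̄)/τ₀ = (293.2257·0.034534 − 0.033052·292.2) / 0.001482 = 0.468462/0.001482 ≈ 316.1.

μ₀ = 316.1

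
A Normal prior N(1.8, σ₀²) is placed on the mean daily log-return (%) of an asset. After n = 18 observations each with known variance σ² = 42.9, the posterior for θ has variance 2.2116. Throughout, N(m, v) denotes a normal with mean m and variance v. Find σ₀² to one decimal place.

σ₀² = 30.7

Posterior precision equals prior precision plus data precision: 1/σ_n² = 1/σ₀² + n/σ².
So 1/σ₀² = 1/2.2116 − 18/42.9 = 0.452161 − 0.419580 = 0.032581.
Hence σ₀² = 1/0.032581 ≈ 30.7.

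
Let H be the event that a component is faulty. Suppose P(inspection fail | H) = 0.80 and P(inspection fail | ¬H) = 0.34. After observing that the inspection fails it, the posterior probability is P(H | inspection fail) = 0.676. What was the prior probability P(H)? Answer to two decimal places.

P(H) = 0.47

Bayes' rule in odds form gives O(H|E) = O(H)·[P(E|H)/P(E|¬H)], hence O(H) = O(H|E)/LR.
Posterior odds = 0.676/(1−0.676) = 2.0864. LR = 0.80/0.34 = 2.3529.
Prior odds = 2.0864/2.3529 = 0.8867, so P(H) = 0.8867/(1+0.8867) ≈ 0.47.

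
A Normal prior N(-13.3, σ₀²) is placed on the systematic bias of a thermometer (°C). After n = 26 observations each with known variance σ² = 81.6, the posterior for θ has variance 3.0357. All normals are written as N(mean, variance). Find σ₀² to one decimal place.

σ₀² = 92.7

Posterior precision equals prior precision plus data precision: 1/σ_n² = 1/σ₀² + n/σ².
So 1/σ₀² = 1/3.0357 − 26/81.6 = 0.329413 − 0.318627 = 0.010786.
Hence σ₀² = 1/0.010786 ≈ 92.7.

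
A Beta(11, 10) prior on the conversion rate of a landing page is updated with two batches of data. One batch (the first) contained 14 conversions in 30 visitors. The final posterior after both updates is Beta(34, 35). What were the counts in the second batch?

9 conversions and 9 bounces

Because Beta–binomial updating is additive in the counts, the combined data contributed (α_post−α_prior, β_post−β_prior) successes and failures.
Total across both batches: 34−11=23 conversions, 35−10=25 bounces.
Subtract the first batch: 23−14=9 conversions and 25−16=9 bounces.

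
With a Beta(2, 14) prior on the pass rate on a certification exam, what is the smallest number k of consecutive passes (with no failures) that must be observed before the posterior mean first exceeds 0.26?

After k passes and 0 failures the posterior is Beta(2+k, 14), with mean (2+k)/(2+14+k).
Set (2+k)/(16+k) > 0.26 and solve: k > (0.26·16 − 2)/(1 − 0.26) = 2.919.
The smallest integer exceeding 2.919 is 3.

k = 3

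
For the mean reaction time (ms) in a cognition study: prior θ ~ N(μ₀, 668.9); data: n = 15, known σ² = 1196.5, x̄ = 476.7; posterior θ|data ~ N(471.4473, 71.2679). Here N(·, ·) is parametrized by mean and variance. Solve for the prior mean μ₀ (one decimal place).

With known observation variance, the Normal–Normal posterior has precision τ_n = τ₀ + n/σ² and mean μ_n = (τ₀μ₀ + (n/σ²)x̄)/τ_n.
Here τ₀ = 1/668.9 = 0.001495 and τ_data = 15/1196.5 = 0.012537, so τ_n = 0.014032.
Rearranging for μ₀: μ₀ = (μ_n·τ_n − τ_data·x̄)/τ₀ = (471.4473·0.014032 − 0.012537·476.7) / 0.001495 = 0.638961/0.001495 ≈ 427.4.

μ₀ = 427.4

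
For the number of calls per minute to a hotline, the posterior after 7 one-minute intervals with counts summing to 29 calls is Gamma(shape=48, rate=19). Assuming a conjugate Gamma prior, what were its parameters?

Gamma–Poisson conjugacy: posterior shape = α + Σxᵢ, posterior rate = β + n.
So α = 48 − 29 = 19 and β = 19 − 7 = 12.

Gamma(shape=19, rate=12)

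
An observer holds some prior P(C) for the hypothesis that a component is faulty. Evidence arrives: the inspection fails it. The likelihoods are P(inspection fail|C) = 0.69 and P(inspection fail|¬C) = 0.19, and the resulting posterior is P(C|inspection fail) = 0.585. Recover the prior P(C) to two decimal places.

P(C) = 0.28

Bayes' rule in odds form gives O(C|E) = O(C)·[P(E|C)/P(E|¬C)], hence O(C) = O(C|E)/LR.
Posterior odds = 0.585/(1−0.585) = 1.4096. LR = 0.69/0.19 = 3.6316.
Prior odds = 1.4096/3.6316 = 0.3881, so P(C) = 0.3881/(1+0.3881) ≈ 0.28.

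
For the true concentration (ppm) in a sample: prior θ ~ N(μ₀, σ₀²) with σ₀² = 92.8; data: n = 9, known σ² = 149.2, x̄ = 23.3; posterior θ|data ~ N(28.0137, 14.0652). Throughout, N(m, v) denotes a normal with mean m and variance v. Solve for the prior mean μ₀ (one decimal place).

The posterior mean is a precision-weighted average: μ_n = (τ₀μ₀ + τ_data·x̄)/(τ₀+τ_data), with τ₀=1/σ₀² and τ_data=n/σ².
Here τ₀ = 1/92.8 = 0.010776 and τ_data = 9/149.2 = 0.060322, so τ_n = 0.071098.
Rearranging for μ₀: μ₀ = (μ_n·τ_n − τ_data·x̄)/τ₀ = (28.0137·0.071098 − 0.060322·23.3) / 0.010776 = 0.586215/0.010776 ≈ 54.4.

μ₀ = 54.4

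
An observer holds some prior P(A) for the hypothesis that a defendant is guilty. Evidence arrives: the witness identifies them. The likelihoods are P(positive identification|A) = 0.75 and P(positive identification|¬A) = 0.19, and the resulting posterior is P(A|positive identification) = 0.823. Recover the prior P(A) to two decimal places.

In odds form, posterior odds = prior odds × likelihood ratio, so prior odds = posterior odds ÷ LR.
Posterior odds = 0.823/(1−0.823) = 4.6497. LR = 0.75/0.19 = 3.9474.
Prior odds = 4.6497/3.9474 = 1.1779, so P(A) = 1.1779/(1+1.1779) ≈ 0.54.

P(A) = 0.54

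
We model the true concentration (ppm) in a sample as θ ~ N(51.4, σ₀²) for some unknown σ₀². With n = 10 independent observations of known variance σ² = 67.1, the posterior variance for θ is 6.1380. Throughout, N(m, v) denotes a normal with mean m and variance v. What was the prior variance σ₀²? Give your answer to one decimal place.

Posterior precision equals prior precision plus data precision: 1/σ_n² = 1/σ₀² + n/σ².
So 1/σ₀² = 1/6.1380 − 10/67.1 = 0.162920 − 0.149031 = 0.013889.
Hence σ₀² = 1/0.013889 ≈ 72.0.

σ₀² = 72.0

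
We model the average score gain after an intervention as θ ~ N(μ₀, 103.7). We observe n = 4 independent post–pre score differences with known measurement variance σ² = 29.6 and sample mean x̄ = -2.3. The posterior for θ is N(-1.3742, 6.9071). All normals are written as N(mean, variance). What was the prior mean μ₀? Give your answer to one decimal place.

μ₀ = 11.6

The posterior mean is a precision-weighted average: μ_n = (τ₀μ₀ + τ_data·x̄)/(τ₀+τ_data), with τ₀=1/σ₀² and τ_data=n/σ².
Here τ₀ = 1/103.7 = 0.009643 and τ_data = 4/29.6 = 0.135135, so τ_n = 0.144778.
Rearranging for μ₀: μ₀ = (μ_n·τ_n − τ_data·x̄)/τ₀ = (-1.3742·0.144778 − 0.135135·-2.3) / 0.009643 = 0.111857/0.009643 ≈ 11.6.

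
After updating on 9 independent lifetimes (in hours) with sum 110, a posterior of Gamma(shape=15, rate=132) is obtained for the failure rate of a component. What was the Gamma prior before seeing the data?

Gamma–exponential conjugacy: posterior shape = α + n, posterior rate = β + Σtᵢ.
So α = 15 − 9 = 6 and β = 132 − 110 = 22.

Gamma(shape=6, rate=22)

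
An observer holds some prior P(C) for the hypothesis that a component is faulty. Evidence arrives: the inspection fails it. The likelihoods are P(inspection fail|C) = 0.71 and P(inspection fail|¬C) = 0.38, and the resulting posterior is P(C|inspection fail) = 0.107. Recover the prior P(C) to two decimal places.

In odds form, posterior odds = prior odds × likelihood ratio, so prior odds = posterior odds ÷ LR.
Posterior odds = 0.107/(1−0.107) = 0.1198. LR = 0.71/0.38 = 1.8684.
Prior odds = 0.1198/1.8684 = 0.0641, so P(C) = 0.0641/(1+0.0641) ≈ 0.06.

P(C) = 0.06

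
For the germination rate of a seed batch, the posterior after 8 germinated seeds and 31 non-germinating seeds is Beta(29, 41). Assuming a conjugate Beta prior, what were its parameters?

Beta is conjugate to the binomial likelihood: posterior = Beta(α+s, β+f).
Subtract the data counts: 29−8=21, 41−31=10.

Beta(21, 10)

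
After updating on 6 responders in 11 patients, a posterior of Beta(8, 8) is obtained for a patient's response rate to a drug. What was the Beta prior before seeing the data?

Beta(2, 3)

Beta is conjugate to the binomial likelihood: posterior = Beta(α+s, β+f).
Subtract the data counts: 8−6=2, 8−5=3.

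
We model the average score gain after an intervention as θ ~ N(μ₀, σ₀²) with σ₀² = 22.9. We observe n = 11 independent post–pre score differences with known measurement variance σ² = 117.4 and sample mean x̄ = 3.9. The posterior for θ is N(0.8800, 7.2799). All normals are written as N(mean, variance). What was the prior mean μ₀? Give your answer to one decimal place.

The posterior mean is a precision-weighted average: μ_n = (τ₀μ₀ + τ_data·x̄)/(τ₀+τ_data), with τ₀=1/σ₀² and τ_data=n/σ².
Here τ₀ = 1/22.9 = 0.043668 and τ_data = 11/117.4 = 0.093697, so τ_n = 0.137365.
Rearranging for μ₀: μ₀ = (μ_n·τ_n − τ_data·x̄)/τ₀ = (0.8800·0.137365 − 0.093697·3.9) / 0.043668 = -0.244537/0.043668 ≈ -5.6.

μ₀ = -5.6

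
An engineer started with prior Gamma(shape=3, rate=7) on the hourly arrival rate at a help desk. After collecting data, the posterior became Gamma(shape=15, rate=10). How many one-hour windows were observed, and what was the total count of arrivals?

A Gamma(α, β) prior (rate parametrization) on a Poisson rate with n observations summing to S gives posterior Gamma(α+S, β+n).
Matching: Σxᵢ = 15 − 3 = 12 and n = 10 − 7 = 3.

n = 3 one-hour windows with total 12 arrivals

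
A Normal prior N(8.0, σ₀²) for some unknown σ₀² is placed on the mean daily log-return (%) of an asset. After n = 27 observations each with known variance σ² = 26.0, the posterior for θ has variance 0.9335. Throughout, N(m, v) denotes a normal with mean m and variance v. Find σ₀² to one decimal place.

Posterior precision equals prior precision plus data precision: 1/σ_n² = 1/σ₀² + n/σ².
So 1/σ₀² = 1/0.9335 − 27/26.0 = 1.071237 − 1.038462 = 0.032775.
Hence σ₀² = 1/0.032775 ≈ 30.5.

σ₀² = 30.5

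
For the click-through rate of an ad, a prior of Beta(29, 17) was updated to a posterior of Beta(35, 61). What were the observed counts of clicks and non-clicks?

6 clicks and 44 non-clicks

Beta is conjugate to the binomial likelihood: posterior = Beta(α+s, β+f).
Match parameters: s=35−29=6, f=61−17=44.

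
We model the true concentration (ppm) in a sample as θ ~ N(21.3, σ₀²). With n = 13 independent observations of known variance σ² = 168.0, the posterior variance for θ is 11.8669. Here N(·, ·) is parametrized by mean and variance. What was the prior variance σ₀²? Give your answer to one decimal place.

σ₀² = 145.2

Posterior precision equals prior precision plus data precision: 1/σ_n² = 1/σ₀² + n/σ².
So 1/σ₀² = 1/11.8669 − 13/168.0 = 0.084268 − 0.077381 = 0.006887.
Hence σ₀² = 1/0.006887 ≈ 145.2.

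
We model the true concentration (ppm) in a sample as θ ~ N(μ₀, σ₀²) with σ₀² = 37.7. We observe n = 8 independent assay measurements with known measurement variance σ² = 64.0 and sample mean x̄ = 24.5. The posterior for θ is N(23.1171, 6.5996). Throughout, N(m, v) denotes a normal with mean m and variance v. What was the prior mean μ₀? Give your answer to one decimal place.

μ₀ = 16.6

The posterior mean is a precision-weighted average: μ_n = (τ₀μ₀ + τ_data·x̄)/(τ₀+τ_data), with τ₀=1/σ₀² and τ_data=n/σ².
Here τ₀ = 1/37.7 = 0.026525 and τ_data = 8/64.0 = 0.125000, so τ_n = 0.151525.
Rearranging for μ₀: μ₀ = (μ_n·τ_n − τ_data·x̄)/τ₀ = (23.1171·0.151525 − 0.125000·24.5) / 0.026525 = 0.440319/0.026525 ≈ 16.6.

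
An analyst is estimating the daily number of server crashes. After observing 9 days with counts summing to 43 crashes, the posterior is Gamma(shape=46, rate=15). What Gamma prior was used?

Gamma–Poisson conjugacy: posterior shape = α + Σxᵢ, posterior rate = β + n.
So α = 46 − 43 = 3 and β = 15 − 9 = 6.

Gamma(shape=3, rate=6)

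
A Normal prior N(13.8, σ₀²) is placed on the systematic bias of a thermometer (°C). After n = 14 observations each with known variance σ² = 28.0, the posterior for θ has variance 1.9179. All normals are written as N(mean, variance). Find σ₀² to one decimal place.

For the Normal–Normal model with known σ², precisions add: τ_n = τ₀ + n/σ².
So 1/σ₀² = 1/1.9179 − 14/28.0 = 0.521404 − 0.500000 = 0.021404.
Hence σ₀² = 1/0.021404 ≈ 46.7.

σ₀² = 46.7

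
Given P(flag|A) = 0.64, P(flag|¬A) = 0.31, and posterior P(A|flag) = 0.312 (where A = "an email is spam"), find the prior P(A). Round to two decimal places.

Bayes' rule in odds form gives O(A|E) = O(A)·[P(E|A)/P(E|¬A)], hence O(A) = O(A|E)/LR.
Posterior odds = 0.312/(1−0.312) = 0.4535. LR = 0.64/0.31 = 2.0645.
Prior odds = 0.4535/2.0645 = 0.2197, so P(A) = 0.2197/(1+0.2197) ≈ 0.18.

P(A) = 0.18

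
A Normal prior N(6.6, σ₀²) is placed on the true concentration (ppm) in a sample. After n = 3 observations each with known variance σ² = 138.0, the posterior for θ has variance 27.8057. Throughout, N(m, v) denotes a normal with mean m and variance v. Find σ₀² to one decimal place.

For the Normal–Normal model with known σ², precisions add: τ_n = τ₀ + n/σ².
So 1/σ₀² = 1/27.8057 − 3/138.0 = 0.035964 − 0.021739 = 0.014225.
Hence σ₀² = 1/0.014225 ≈ 70.3.

σ₀² = 70.3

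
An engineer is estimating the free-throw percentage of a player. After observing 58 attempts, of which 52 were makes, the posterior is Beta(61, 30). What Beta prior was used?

Beta(9, 24)

A Beta(α, β) prior with s successes and f failures in binomial data gives a Beta(α+s, β+f) posterior.
So α = 61 − 52 = 9 and β = 30 − 6 = 24.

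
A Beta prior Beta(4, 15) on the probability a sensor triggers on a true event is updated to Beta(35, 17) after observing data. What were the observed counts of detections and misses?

31 detections and 2 misses

Beta is conjugate to the binomial likelihood: posterior = Beta(a+s, b+f).
Match parameters: s=35−4=31, f=17−15=2.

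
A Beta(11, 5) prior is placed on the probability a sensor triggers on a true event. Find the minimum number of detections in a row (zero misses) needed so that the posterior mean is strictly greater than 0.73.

After k detections and 0 misses the posterior is Beta(11+k, 5), with mean (11+k)/(11+5+k).
Set (11+k)/(16+k) > 0.73 and solve: k > (0.73·16 − 11)/(1 − 0.73) = 2.519.
The smallest integer exceeding 2.519 is 3.

k = 3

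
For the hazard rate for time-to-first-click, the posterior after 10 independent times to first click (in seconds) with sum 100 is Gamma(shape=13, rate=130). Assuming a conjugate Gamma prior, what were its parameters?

Gamma(shape=3, rate=30)

For an exponential likelihood with a Gamma(α, β) prior on the rate, n observations with total T give posterior Gamma(α+n, β+T).
So α = 13 − 10 = 3 and β = 130 − 100 = 30.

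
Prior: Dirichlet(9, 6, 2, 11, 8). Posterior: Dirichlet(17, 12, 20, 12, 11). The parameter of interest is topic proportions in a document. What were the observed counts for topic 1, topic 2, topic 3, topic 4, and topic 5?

counts (8, 6, 18, 1, 3)

For a Dirichlet(α) prior with multinomial counts c, the posterior is Dirichlet(α + c) componentwise.
Counts are posterior − prior componentwise: 17−9=8, 12−6=6, 20−2=18, 12−11=1, 11−8=3.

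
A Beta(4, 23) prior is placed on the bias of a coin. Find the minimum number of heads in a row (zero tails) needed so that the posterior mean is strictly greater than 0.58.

k = 28

After k heads and 0 tails the posterior is Beta(4+k, 23), with mean (4+k)/(4+23+k).
Set (4+k)/(27+k) > 0.58 and solve: k > (0.58·27 − 4)/(1 − 0.58) = 27.762.
The smallest integer exceeding 27.762 is 28, and checking k=28: (32)/(55) = 0.5818 > 0.58.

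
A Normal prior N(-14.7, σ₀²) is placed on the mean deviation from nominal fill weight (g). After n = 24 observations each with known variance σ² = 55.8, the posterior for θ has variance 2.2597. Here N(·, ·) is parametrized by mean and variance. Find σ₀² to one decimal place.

σ₀² = 80.5

Posterior precision equals prior precision plus data precision: 1/σ_n² = 1/σ₀² + n/σ².
So 1/σ₀² = 1/2.2597 − 24/55.8 = 0.442537 − 0.430108 = 0.012429.
Hence σ₀² = 1/0.012429 ≈ 80.5.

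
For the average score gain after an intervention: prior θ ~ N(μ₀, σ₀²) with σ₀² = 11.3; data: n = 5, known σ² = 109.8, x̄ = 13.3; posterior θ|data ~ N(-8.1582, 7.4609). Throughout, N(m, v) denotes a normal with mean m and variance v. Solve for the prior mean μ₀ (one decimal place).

The posterior mean is a precision-weighted average: μ_n = (τ₀μ₀ + τ_data·x̄)/(τ₀+τ_data), with τ₀=1/σ₀² and τ_data=n/σ².
Here τ₀ = 1/11.3 = 0.088496 and τ_data = 5/109.8 = 0.045537, so τ_n = 0.134033.
Rearranging for μ₀: μ₀ = (μ_n·τ_n − τ_data·x̄)/τ₀ = (-8.1582·0.134033 − 0.045537·13.3) / 0.088496 = -1.699110/0.088496 ≈ -19.2.

μ₀ = -19.2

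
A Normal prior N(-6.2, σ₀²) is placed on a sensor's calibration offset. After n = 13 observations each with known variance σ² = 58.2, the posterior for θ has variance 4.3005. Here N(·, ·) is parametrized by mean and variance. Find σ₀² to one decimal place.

Posterior precision equals prior precision plus data precision: 1/σ_n² = 1/σ₀² + n/σ².
So 1/σ₀² = 1/4.3005 − 13/58.2 = 0.232531 − 0.223368 = 0.009163.
Hence σ₀² = 1/0.009163 ≈ 109.1.

σ₀² = 109.1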